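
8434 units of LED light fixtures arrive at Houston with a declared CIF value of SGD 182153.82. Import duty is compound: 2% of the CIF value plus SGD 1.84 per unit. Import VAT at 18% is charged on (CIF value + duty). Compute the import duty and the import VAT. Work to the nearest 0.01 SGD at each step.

Ad valorem component: 182153.82 × 2% = 3643.08
Specific component: 8434 × 1.84 = 15518.56
Import duty = 3643.08 + 15518.56 = 19161.64
VAT base = CIF + duty = 182153.82 + 19161.64 = 201315.46
Import VAT = 201315.46 × 18% = 36236.78

Import duty: SGD 19161.64; import VAT: SGD 36236.78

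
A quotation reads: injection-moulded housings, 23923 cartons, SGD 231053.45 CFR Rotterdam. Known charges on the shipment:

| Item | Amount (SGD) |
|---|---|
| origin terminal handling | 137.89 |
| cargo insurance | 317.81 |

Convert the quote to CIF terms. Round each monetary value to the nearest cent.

Not relevant to the conversion: origin terminal — on the seller under both CFR and CIF; already in the CFR price and stays in the CIF price.
From CFR to CIF, the seller additionally bears: insurance.
CIF price = 231053.45 + 317.81 = 231371.26

CIF price: SGD 231371.26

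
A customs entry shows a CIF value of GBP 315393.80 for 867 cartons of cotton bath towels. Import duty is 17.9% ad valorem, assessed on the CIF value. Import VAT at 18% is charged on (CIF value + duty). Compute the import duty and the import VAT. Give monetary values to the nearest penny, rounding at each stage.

Import duty: GBP 56455.49; import VAT: GBP 66932.87

Import duty = 315393.80 × 17.9% = 56455.49
VAT base = CIF + duty = 315393.80 + 56455.49 = 371849.29
Import VAT = 371849.29 × 18% = 66932.87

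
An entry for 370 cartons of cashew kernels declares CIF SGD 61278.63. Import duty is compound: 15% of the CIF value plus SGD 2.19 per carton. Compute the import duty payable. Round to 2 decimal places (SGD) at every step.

Ad valorem component: 61278.63 × 15% = 9191.79
Specific component: 370 × 2.19 = 810.30
Import duty = 9191.79 + 810.30 = 10002.09

Import duty: SGD 10002.09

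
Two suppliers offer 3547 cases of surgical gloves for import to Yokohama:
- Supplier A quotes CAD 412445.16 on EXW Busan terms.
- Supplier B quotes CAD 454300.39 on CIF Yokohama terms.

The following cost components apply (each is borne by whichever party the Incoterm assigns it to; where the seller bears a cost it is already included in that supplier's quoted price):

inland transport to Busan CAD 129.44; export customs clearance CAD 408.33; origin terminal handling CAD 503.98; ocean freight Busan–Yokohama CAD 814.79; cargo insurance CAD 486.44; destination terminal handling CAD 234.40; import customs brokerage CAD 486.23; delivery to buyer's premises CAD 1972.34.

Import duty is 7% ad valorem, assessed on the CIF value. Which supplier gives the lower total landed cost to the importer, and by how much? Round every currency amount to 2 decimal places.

Supplier A is cheaper by CAD 42278.11

Supplier A (EXW):
CIF value = EXW price + inland to port + export clearance + origin terminal + freight + insurance = 412445.16 + 129.44 + 408.33 + 503.98 + 814.79 + 486.44 = 414788.14
Import duty = 414788.14 × 7% = 29035.17
Buyer bears (A): 129.44 + 408.33 + 503.98 + 814.79 + 486.44 + 234.40 + 486.23 + 1972.34 = 5035.95
Landed cost (A) = invoice 412445.16 + 5035.95 + duty 29035.17 = 446516.28
Supplier B (CIF):
The CIF price already equals the CIF value: 454300.39
Import duty = 454300.39 × 7% = 31801.03
Buyer bears (B): 234.40 + 486.23 + 1972.34 = 2692.97
Landed cost (B) = invoice 454300.39 + 2692.97 + duty 31801.03 = 488794.39
Difference = |446516.28 − 488794.39| = 42278.11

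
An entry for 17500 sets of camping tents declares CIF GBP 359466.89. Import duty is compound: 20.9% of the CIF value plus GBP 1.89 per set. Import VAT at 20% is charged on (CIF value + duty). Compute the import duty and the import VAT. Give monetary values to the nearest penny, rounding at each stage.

Import duty: GBP 108203.58; import VAT: GBP 93534.09

Ad valorem component: 359466.89 × 20.9% = 75128.58
Specific component: 17500 × 1.89 = 33075.00
Import duty = 75128.58 + 33075.00 = 108203.58
VAT base = CIF + duty = 359466.89 + 108203.58 = 467670.47
Import VAT = 467670.47 × 20% = 93534.09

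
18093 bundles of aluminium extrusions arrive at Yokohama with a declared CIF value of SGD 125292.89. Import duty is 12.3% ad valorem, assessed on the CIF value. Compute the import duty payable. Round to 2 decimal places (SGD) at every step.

Import duty: SGD 15411.03

Import duty = 125292.89 × 12.3% = 15411.03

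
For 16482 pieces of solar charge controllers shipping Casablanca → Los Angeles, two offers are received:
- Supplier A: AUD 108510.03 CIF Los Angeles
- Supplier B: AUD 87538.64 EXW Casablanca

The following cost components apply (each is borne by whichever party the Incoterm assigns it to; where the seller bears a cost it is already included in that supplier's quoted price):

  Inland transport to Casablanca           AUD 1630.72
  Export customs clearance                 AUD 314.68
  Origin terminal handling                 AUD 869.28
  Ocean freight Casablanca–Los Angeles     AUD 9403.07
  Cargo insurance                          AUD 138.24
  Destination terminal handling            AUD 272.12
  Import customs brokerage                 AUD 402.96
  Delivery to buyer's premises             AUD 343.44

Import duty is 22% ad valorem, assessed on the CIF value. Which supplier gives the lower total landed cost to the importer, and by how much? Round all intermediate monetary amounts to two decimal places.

Supplier B is cheaper by AUD 10510.79

Supplier A (CIF):
The CIF price already equals the CIF value: 108510.03
Import duty = 108510.03 × 22% = 23872.21
Buyer bears (A): 272.12 + 402.96 + 343.44 = 1018.52
Landed cost (A) = invoice 108510.03 + 1018.52 + duty 23872.21 = 133400.76
Supplier B (EXW):
CIF value = EXW price + inland to port + export clearance + origin terminal + freight + insurance = 87538.64 + 1630.72 + 314.68 + 869.28 + 9403.07 + 138.24 = 99894.63
Import duty = 99894.63 × 22% = 21976.82
Buyer bears (B): 1630.72 + 314.68 + 869.28 + 9403.07 + 138.24 + 272.12 + 402.96 + 343.44 = 13374.51
Landed cost (B) = invoice 87538.64 + 13374.51 + duty 21976.82 = 122889.97
Difference = |133400.76 − 122889.97| = 10510.79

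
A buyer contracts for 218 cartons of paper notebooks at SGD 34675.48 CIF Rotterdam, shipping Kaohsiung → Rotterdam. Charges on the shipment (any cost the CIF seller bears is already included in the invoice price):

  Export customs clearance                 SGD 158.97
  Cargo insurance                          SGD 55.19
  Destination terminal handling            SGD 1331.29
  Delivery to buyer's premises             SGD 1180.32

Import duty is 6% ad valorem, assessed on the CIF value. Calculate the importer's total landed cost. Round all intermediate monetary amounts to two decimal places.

Total landed cost: SGD 39267.62

CIF: the seller pays costs through ocean freight and marine insurance to the destination port.
Already in the invoice (seller's account under CIF): export clearance, insurance — exclude.
The CIF price already equals the CIF value: 34675.48
Import duty = 34675.48 × 6% = 2080.53
Buyer bears: destination terminal 1331.29 + delivery 1180.32 + duty 2080.53 = 4592.14
Landed cost = invoice 34675.48 + 4592.14 = 39267.62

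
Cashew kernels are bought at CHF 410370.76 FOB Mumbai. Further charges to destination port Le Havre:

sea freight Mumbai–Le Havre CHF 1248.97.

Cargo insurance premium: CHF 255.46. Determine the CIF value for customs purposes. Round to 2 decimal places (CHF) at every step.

CIF = FOB price + freight + insurance
CIF = 410370.76 + 1248.97 + 255.46 = 411875.19

CIF value: CHF 411875.19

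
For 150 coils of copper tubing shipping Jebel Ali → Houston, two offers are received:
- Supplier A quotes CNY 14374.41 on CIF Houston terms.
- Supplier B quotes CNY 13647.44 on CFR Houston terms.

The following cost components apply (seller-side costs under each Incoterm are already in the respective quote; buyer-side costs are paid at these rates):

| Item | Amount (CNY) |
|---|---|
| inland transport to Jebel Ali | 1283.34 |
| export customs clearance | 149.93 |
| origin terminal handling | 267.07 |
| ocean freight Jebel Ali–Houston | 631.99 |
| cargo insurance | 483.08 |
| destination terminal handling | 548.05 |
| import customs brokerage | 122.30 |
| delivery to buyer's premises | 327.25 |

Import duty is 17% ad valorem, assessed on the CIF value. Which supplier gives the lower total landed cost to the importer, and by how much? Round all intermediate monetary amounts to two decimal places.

Supplier B is cheaper by CNY 285.35

Supplier A (CIF):
The CIF price already equals the CIF value: 14374.41
Import duty = 14374.41 × 17% = 2443.65
Buyer bears (A): 548.05 + 122.30 + 327.25 = 997.60
Landed cost (A) = invoice 14374.41 + 997.60 + duty 2443.65 = 17815.66
Supplier B (CFR):
CIF value = CFR price + insurance = 13647.44 + 483.08 = 14130.52
Import duty = 14130.52 × 17% = 2402.19
Buyer bears (B): 483.08 + 548.05 + 122.30 + 327.25 = 1480.68
Landed cost (B) = invoice 13647.44 + 1480.68 + duty 2402.19 = 17530.31
Difference = |17815.66 − 17530.31| = 285.35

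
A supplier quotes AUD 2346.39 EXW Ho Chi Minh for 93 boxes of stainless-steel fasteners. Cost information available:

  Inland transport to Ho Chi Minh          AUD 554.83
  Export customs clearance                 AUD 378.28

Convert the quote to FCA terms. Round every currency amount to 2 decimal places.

FCA price: AUD 3279.50

From EXW to FCA, the seller additionally bears: inland to port, export clearance.
FCA price = 2346.39 + 554.83 + 378.28 = 3279.50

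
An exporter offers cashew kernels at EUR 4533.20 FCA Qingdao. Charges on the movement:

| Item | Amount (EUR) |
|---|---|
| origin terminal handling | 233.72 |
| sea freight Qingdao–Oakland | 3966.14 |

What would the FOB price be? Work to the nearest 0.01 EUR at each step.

FOB price: EUR 4766.92

Not relevant to the conversion: freight — on the buyer under both terms; not part of either seller's price.
From FCA to FOB, the seller additionally bears: origin terminal.
FOB price = 4533.20 + 233.72 = 4766.92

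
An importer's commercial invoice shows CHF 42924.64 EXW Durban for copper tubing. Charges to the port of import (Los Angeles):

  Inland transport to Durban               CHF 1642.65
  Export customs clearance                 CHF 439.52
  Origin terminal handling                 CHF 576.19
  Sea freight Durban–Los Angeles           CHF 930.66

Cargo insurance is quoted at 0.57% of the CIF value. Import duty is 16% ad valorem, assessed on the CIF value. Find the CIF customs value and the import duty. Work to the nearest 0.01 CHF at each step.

Let C be the CIF value. C = EXW price + pre-shipment costs + freight + 0.57% × C
C − 0.57% × C = 42924.64 + 1642.65 + 439.52 + 576.19 + 930.66
0.9943 × C = 46513.66
C = 46513.66 / 0.9943 = 46780.31
Insurance premium = 0.57% × 46780.31 = 266.65
Import duty = 46780.31 × 16% = 7484.85

CIF value: CHF 46780.31; import duty: CHF 7484.85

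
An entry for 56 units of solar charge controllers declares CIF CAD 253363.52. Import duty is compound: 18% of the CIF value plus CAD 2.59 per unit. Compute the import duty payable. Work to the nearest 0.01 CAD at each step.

Import duty: CAD 45750.47

Ad valorem component: 253363.52 × 18% = 45605.43
Specific component: 56 × 2.59 = 145.04
Import duty = 45605.43 + 145.04 = 45750.47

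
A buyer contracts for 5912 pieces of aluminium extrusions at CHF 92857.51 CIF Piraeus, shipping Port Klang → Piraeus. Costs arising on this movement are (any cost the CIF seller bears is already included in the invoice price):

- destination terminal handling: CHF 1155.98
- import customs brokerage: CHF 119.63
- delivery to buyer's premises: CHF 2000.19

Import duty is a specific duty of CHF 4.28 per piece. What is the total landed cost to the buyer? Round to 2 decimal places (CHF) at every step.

Total landed cost: CHF 121436.67

CIF: the seller pays costs through ocean freight and marine insurance to the destination port.
The CIF price already equals the CIF value: 92857.51
Import duty = 5912 × 4.28 = 25303.36
Buyer bears: destination terminal 1155.98 + brokerage 119.63 + delivery 2000.19 + duty 25303.36 = 28579.16
Landed cost = invoice 92857.51 + 28579.16 = 121436.67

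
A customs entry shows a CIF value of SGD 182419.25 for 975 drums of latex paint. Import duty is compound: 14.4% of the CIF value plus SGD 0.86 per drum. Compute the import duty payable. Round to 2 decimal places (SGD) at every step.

Ad valorem component: 182419.25 × 14.4% = 26268.37
Specific component: 975 × 0.86 = 838.50
Import duty = 26268.37 + 838.50 = 27106.87

Import duty: SGD 27106.87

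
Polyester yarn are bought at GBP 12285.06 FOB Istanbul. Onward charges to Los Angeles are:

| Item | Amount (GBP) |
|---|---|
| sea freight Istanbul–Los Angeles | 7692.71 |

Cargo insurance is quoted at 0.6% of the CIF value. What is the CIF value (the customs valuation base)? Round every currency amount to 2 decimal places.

Let C be the CIF value. C = FOB price + freight + 0.6% × C
C − 0.6% × C = 12285.06 + 7692.71
0.994 × C = 19977.77
C = 19977.77 / 0.994 = 20098.36
Insurance premium = 0.6% × 20098.36 = 120.59

CIF value: GBP 20098.36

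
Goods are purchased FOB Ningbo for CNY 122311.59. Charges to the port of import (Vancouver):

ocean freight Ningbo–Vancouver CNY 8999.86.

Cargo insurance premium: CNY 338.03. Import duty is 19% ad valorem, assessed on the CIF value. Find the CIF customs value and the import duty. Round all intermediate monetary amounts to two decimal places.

CIF = FOB price + freight + insurance
CIF = 122311.59 + 8999.86 + 338.03 = 131649.48
Import duty = 131649.48 × 19% = 25013.40

CIF value: CNY 131649.48; import duty: CNY 25013.40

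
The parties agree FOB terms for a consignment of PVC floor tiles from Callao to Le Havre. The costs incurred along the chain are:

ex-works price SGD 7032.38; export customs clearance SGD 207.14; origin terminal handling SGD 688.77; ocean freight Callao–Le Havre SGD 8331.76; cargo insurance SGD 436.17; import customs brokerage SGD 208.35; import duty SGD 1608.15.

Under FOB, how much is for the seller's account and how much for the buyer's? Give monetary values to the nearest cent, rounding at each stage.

Seller: SGD 7928.29; buyer: SGD 10584.43

FOB: the seller bears costs until goods are on board at the origin port; the buyer bears freight, insurance and all costs thereafter.
Seller's account: goods 7032.38 + export clearance 207.14 + origin terminal 688.77 = 7928.29
Buyer's account: freight 8331.76 + insurance 436.17 + brokerage 208.35 + duty 1608.15 = 10584.43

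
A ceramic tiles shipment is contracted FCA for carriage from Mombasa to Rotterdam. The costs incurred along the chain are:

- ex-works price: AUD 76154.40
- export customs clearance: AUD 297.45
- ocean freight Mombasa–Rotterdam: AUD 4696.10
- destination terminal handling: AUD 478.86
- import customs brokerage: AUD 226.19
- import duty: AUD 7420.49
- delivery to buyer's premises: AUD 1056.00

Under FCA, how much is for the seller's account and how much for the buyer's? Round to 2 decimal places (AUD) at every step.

Seller: AUD 76451.85; buyer: AUD 13877.64

FCA: the seller delivers export-cleared goods to the carrier; the buyer bears costs from that point.
Seller's account: goods 76154.40 + export clearance 297.45 = 76451.85
Buyer's account: freight 4696.10 + destination terminal 478.86 + brokerage 226.19 + duty 7420.49 + delivery 1056.00 = 13877.64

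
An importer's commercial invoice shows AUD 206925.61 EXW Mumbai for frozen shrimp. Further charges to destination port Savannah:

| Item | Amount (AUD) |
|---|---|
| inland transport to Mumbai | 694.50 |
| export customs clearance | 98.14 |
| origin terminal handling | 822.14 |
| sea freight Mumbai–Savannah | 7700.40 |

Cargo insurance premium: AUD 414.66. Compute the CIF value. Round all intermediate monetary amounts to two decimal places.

CIF = EXW price + pre-shipment costs + freight + insurance
CIF = 206925.61 + 694.50 + 98.14 + 822.14 + 7700.40 + 414.66 = 216655.45

CIF value: AUD 216655.45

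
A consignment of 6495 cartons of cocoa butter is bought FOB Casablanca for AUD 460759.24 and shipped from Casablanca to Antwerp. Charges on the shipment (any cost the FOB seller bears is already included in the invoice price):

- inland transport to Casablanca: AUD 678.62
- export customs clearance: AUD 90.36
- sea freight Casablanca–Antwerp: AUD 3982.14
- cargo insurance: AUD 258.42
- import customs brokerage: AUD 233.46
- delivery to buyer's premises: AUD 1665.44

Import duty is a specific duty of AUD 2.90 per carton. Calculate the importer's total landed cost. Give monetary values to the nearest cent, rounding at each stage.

FOB: the seller bears costs until goods are on board at the origin port; the buyer bears freight, insurance and all costs thereafter.
Already in the invoice (seller's account under FOB): inland to port, export clearance — exclude.
CIF value = FOB price + freight + insurance = 460759.24 + 3982.14 + 258.42 = 464999.80
Import duty = 6495 × 2.90 = 18835.50
Buyer bears: freight 3982.14 + insurance 258.42 + brokerage 233.46 + delivery 1665.44 + duty 18835.50 = 24974.96
Landed cost = invoice 460759.24 + 24974.96 = 485734.20

Total landed cost: AUD 485734.20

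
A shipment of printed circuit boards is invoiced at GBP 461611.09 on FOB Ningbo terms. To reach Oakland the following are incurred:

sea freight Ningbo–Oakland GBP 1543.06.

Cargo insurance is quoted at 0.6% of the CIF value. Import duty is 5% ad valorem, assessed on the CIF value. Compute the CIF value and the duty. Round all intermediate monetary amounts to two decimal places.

CIF value: GBP 465949.85; import duty: GBP 23297.49

Let C be the CIF value. C = FOB price + freight + 0.6% × C
C − 0.6% × C = 461611.09 + 1543.06
0.994 × C = 463154.15
C = 463154.15 / 0.994 = 465949.85
Insurance premium = 0.6% × 465949.85 = 2795.70
Import duty = 465949.85 × 5% = 23297.49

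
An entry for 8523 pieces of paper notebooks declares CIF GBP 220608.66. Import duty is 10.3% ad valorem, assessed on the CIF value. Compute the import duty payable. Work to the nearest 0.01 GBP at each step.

Import duty: GBP 22722.69

Import duty = 220608.66 × 10.3% = 22722.69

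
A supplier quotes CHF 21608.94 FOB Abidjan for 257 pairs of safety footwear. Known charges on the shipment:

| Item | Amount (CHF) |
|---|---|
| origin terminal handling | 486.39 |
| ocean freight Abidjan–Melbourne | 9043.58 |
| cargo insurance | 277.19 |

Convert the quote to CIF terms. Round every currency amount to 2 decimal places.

CIF price: CHF 30929.71

Not relevant to the conversion: origin terminal — on the seller under both FOB and CIF; already in the FOB price and stays in the CIF price.
From FOB to CIF, the seller additionally bears: freight, insurance.
CIF price = 21608.94 + 9043.58 + 277.19 = 30929.71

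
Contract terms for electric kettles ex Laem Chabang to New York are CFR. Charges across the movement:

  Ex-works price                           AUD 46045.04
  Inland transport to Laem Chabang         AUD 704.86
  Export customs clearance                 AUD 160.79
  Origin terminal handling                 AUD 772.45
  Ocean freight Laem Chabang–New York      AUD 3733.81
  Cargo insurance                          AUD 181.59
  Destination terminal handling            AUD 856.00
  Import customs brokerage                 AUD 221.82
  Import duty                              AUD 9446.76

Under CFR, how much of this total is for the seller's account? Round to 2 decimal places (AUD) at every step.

Seller's account: AUD 51416.95

CFR: the seller pays costs through ocean freight to the destination port, but not insurance.
Seller's account: goods 46045.04 + inland to port 704.86 + export clearance 160.79 + origin terminal 772.45 + freight 3733.81 = 51416.95
Buyer's account: insurance 181.59 + destination terminal 856.00 + brokerage 221.82 + duty 9446.76 = 10706.17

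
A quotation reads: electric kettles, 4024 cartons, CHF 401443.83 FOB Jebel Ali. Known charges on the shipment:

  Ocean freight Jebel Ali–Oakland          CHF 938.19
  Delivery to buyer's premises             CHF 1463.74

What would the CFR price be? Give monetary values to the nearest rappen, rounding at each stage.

Not relevant to the conversion: delivery — on the buyer under both terms; not part of either seller's price.
From FOB to CFR, the seller additionally bears: freight.
CFR price = 401443.83 + 938.19 = 402382.02

CFR price: CHF 402382.02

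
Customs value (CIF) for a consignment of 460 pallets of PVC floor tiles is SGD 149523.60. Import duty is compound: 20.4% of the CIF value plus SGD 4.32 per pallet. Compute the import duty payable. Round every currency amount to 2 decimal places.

Import duty: SGD 32490.01

Ad valorem component: 149523.60 × 20.4% = 30502.81
Specific component: 460 × 4.32 = 1987.20
Import duty = 30502.81 + 1987.20 = 32490.01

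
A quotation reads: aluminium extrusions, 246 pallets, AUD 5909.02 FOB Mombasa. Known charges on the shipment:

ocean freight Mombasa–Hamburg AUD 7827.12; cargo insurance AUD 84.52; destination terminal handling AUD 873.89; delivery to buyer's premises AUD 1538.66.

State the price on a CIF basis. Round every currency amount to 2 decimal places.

CIF price: AUD 13820.66

Not relevant to the conversion: destination terminal, delivery — on the buyer under both terms; not part of either seller's price.
From FOB to CIF, the seller additionally bears: freight, insurance.
CIF price = 5909.02 + 7827.12 + 84.52 = 13820.66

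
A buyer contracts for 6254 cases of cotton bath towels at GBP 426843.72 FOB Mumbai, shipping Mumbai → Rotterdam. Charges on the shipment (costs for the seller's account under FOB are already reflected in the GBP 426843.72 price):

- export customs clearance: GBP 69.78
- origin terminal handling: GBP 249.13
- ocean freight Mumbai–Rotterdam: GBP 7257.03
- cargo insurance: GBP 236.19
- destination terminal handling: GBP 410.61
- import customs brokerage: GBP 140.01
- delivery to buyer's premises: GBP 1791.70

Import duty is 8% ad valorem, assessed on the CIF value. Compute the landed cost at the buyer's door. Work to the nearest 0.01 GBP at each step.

Total landed cost: GBP 471426.22

FOB: the seller bears costs until goods are on board at the origin port; the buyer bears freight, insurance and all costs thereafter.
Already in the invoice (seller's account under FOB): export clearance, origin terminal — exclude.
CIF value = FOB price + freight + insurance = 426843.72 + 7257.03 + 236.19 = 434336.94
Import duty = 434336.94 × 8% = 34746.96
Buyer bears: freight 7257.03 + insurance 236.19 + destination terminal 410.61 + brokerage 140.01 + delivery 1791.70 + duty 34746.96 = 44582.50
Landed cost = invoice 426843.72 + 44582.50 = 471426.22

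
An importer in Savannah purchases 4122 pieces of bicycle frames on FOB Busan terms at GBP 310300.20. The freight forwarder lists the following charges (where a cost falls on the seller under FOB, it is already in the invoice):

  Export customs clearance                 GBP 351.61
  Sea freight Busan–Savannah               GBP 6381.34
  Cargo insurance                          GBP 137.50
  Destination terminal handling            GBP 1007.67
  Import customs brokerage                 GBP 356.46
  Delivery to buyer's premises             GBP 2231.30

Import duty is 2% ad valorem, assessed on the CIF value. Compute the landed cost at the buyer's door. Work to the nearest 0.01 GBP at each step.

FOB: the seller bears costs until goods are on board at the origin port; the buyer bears freight, insurance and all costs thereafter.
Already in the invoice (seller's account under FOB): export clearance — exclude.
CIF value = FOB price + freight + insurance = 310300.20 + 6381.34 + 137.50 = 316819.04
Import duty = 316819.04 × 2% = 6336.38
Buyer bears: freight 6381.34 + insurance 137.50 + destination terminal 1007.67 + brokerage 356.46 + delivery 2231.30 + duty 6336.38 = 16450.65
Landed cost = invoice 310300.20 + 16450.65 = 326750.85

Total landed cost: GBP 326750.85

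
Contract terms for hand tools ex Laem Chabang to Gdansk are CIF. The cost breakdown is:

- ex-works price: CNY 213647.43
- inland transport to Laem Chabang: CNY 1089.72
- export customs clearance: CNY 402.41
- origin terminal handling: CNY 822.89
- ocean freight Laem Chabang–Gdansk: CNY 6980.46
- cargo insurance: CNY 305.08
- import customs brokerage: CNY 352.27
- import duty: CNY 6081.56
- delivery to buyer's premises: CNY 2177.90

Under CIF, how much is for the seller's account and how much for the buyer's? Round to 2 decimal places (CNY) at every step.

Seller: CNY 223247.99; buyer: CNY 8611.73

CIF: the seller pays costs through ocean freight and marine insurance to the destination port.
Seller's account: goods 213647.43 + inland to port 1089.72 + export clearance 402.41 + origin terminal 822.89 + freight 6980.46 + insurance 305.08 = 223247.99
Buyer's account: brokerage 352.27 + duty 6081.56 + delivery 2177.90 = 8611.73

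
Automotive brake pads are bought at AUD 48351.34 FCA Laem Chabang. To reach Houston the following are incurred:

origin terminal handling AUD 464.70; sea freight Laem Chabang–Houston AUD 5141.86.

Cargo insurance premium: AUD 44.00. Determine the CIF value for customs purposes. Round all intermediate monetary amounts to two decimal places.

CIF value: AUD 54001.90

CIF = FCA price + pre-shipment costs + freight + insurance
CIF = 48351.34 + 464.70 + 5141.86 + 44.00 = 54001.90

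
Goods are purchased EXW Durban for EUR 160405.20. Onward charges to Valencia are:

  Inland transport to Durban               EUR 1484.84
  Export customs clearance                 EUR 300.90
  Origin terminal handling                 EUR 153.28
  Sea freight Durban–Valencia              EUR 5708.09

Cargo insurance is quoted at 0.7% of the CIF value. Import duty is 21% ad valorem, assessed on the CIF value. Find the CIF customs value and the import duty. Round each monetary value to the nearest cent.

Let C be the CIF value. C = EXW price + pre-shipment costs + freight + 0.7% × C
C − 0.7% × C = 160405.20 + 1484.84 + 300.90 + 153.28 + 5708.09
0.993 × C = 168052.31
C = 168052.31 / 0.993 = 169236.97
Insurance premium = 0.7% × 169236.97 = 1184.66
Import duty = 169236.97 × 21% = 35539.76

CIF value: EUR 169236.97; import duty: EUR 35539.76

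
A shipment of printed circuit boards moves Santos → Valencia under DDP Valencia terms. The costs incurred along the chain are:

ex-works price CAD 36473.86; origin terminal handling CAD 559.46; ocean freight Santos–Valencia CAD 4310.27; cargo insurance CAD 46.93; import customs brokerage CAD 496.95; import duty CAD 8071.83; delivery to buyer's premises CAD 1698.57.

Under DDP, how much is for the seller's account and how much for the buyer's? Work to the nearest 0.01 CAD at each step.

DDP: the seller bears all costs including import duty.
Seller's account: goods 36473.86 + origin terminal 559.46 + freight 4310.27 + insurance 46.93 + brokerage 496.95 + duty 8071.83 + delivery 1698.57 = 51657.87
Buyer's account: 0.00

Seller: CAD 51657.87; buyer: CAD 0.00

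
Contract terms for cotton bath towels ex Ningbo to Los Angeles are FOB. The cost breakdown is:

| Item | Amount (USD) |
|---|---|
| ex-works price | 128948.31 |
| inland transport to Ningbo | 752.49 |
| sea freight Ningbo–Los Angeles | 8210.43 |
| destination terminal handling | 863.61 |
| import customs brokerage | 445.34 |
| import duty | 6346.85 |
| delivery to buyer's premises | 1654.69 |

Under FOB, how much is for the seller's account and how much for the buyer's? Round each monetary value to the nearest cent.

FOB: the seller bears costs until goods are on board at the origin port; the buyer bears freight, insurance and all costs thereafter.
Seller's account: goods 128948.31 + inland to port 752.49 = 129700.80
Buyer's account: freight 8210.43 + destination terminal 863.61 + brokerage 445.34 + duty 6346.85 + delivery 1654.69 = 17520.92

Seller: USD 129700.80; buyer: USD 17520.92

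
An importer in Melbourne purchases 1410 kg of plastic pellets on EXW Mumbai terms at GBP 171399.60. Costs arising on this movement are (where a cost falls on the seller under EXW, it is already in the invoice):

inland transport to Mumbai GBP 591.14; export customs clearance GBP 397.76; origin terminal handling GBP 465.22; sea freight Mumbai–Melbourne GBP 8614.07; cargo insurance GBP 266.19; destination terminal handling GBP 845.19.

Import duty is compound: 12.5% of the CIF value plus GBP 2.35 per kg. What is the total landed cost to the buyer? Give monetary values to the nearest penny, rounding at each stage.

EXW: the seller makes goods available at their premises; the buyer bears all onward costs.
CIF value = EXW price + inland to port + export clearance + origin terminal + freight + insurance = 171399.60 + 591.14 + 397.76 + 465.22 + 8614.07 + 266.19 = 181733.98
Ad valorem component: 181733.98 × 12.5% = 22716.75
Specific component: 1410 × 2.35 = 3313.50
Import duty = 22716.75 + 3313.50 = 26030.25
Buyer bears: inland to port 591.14 + export clearance 397.76 + origin terminal 465.22 + freight 8614.07 + insurance 266.19 + destination terminal 845.19 + duty 26030.25 = 37209.82
Landed cost = invoice 171399.60 + 37209.82 = 208609.42

Total landed cost: GBP 208609.42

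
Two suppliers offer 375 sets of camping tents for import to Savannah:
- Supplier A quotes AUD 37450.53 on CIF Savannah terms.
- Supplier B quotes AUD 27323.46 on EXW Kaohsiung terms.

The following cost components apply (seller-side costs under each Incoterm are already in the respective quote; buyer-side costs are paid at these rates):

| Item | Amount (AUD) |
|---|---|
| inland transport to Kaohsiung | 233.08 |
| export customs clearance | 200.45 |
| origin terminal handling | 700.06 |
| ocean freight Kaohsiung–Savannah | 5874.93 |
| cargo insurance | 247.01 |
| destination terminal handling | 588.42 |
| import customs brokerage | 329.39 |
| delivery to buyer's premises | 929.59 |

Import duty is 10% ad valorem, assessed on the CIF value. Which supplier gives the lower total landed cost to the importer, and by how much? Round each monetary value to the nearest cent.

Supplier B is cheaper by AUD 3158.69

Supplier A (CIF):
The CIF price already equals the CIF value: 37450.53
Import duty = 37450.53 × 10% = 3745.05
Buyer bears (A): 588.42 + 329.39 + 929.59 = 1847.40
Landed cost (A) = invoice 37450.53 + 1847.40 + duty 3745.05 = 43042.98
Supplier B (EXW):
CIF value = EXW price + inland to port + export clearance + origin terminal + freight + insurance = 27323.46 + 233.08 + 200.45 + 700.06 + 5874.93 + 247.01 = 34578.99
Import duty = 34578.99 × 10% = 3457.90
Buyer bears (B): 233.08 + 200.45 + 700.06 + 5874.93 + 247.01 + 588.42 + 329.39 + 929.59 = 9102.93
Landed cost (B) = invoice 27323.46 + 9102.93 + duty 3457.90 = 39884.29
Difference = |43042.98 − 39884.29| = 3158.69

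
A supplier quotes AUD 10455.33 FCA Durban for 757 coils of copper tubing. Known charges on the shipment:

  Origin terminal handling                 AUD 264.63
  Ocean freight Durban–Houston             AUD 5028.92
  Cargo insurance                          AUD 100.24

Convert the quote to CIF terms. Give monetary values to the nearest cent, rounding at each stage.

From FCA to CIF, the seller additionally bears: origin terminal, freight, insurance.
CIF price = 10455.33 + 264.63 + 5028.92 + 100.24 = 15849.12

CIF price: AUD 15849.12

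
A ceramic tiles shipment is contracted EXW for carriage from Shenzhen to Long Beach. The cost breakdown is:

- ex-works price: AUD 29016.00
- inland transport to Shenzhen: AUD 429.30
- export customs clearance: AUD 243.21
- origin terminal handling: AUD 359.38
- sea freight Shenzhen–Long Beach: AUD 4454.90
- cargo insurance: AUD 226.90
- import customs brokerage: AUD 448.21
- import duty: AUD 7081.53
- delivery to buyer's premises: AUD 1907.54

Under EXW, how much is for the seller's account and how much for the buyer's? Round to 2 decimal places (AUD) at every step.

EXW: the seller makes goods available at their premises; the buyer bears all onward costs.
Seller's account: goods 29016.00 = 29016.00
Buyer's account: inland to port 429.30 + export clearance 243.21 + origin terminal 359.38 + freight 4454.90 + insurance 226.90 + brokerage 448.21 + duty 7081.53 + delivery 1907.54 = 15150.97

Seller: AUD 29016.00; buyer: AUD 15150.97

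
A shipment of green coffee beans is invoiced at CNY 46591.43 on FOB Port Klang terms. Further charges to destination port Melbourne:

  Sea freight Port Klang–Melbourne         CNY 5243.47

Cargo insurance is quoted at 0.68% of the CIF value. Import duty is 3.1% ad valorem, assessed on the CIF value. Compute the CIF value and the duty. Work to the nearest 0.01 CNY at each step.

Let C be the CIF value. C = FOB price + freight + 0.68% × C
C − 0.68% × C = 46591.43 + 5243.47
0.9932 × C = 51834.90
C = 51834.90 / 0.9932 = 52189.79
Insurance premium = 0.68% × 52189.79 = 354.89
Import duty = 52189.79 × 3.1% = 1617.88

CIF value: CNY 52189.79; import duty: CNY 1617.88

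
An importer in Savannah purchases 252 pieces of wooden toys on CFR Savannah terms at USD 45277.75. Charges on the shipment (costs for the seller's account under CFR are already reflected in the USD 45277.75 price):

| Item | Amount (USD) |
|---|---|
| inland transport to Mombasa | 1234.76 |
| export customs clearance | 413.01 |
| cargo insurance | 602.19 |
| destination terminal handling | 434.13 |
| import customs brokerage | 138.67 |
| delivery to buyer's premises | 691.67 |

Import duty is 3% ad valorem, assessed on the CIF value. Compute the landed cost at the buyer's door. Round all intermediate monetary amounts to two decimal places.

Total landed cost: USD 48520.81

CFR: the seller pays costs through ocean freight to the destination port, but not insurance.
Already in the invoice (seller's account under CFR): inland to port, export clearance — exclude.
CIF value = CFR price + insurance = 45277.75 + 602.19 = 45879.94
Import duty = 45879.94 × 3% = 1376.40
Buyer bears: insurance 602.19 + destination terminal 434.13 + brokerage 138.67 + delivery 691.67 + duty 1376.40 = 3243.06
Landed cost = invoice 45277.75 + 3243.06 = 48520.81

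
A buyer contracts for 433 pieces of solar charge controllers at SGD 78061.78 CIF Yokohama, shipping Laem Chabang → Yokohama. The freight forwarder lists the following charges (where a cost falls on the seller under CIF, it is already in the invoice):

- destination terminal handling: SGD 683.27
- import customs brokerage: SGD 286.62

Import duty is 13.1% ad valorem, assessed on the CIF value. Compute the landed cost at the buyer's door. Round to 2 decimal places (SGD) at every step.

CIF: the seller pays costs through ocean freight and marine insurance to the destination port.
The CIF price already equals the CIF value: 78061.78
Import duty = 78061.78 × 13.1% = 10226.09
Buyer bears: destination terminal 683.27 + brokerage 286.62 + duty 10226.09 = 11195.98
Landed cost = invoice 78061.78 + 11195.98 = 89257.76

Total landed cost: SGD 89257.76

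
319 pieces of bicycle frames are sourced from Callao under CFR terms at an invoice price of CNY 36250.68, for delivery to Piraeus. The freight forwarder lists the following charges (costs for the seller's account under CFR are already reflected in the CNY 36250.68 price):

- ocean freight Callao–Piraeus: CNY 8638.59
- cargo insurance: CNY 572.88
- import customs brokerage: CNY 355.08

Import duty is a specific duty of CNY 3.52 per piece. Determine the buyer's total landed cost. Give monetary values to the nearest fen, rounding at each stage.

Total landed cost: CNY 38301.52

CFR: the seller pays costs through ocean freight to the destination port, but not insurance.
Already in the invoice (seller's account under CFR): freight — exclude.
CIF value = CFR price + insurance = 36250.68 + 572.88 = 36823.56
Import duty = 319 × 3.52 = 1122.88
Buyer bears: insurance 572.88 + brokerage 355.08 + duty 1122.88 = 2050.84
Landed cost = invoice 36250.68 + 2050.84 = 38301.52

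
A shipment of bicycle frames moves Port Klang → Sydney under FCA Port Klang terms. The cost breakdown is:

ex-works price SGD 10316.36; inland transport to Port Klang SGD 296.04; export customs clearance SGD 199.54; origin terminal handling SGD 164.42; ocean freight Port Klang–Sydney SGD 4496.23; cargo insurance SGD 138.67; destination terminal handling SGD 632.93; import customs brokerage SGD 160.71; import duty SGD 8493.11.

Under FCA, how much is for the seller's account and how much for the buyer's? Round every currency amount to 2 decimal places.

FCA: the seller delivers export-cleared goods to the carrier; the buyer bears costs from that point.
Seller's account: goods 10316.36 + inland to port 296.04 + export clearance 199.54 = 10811.94
Buyer's account: origin terminal 164.42 + freight 4496.23 + insurance 138.67 + destination terminal 632.93 + brokerage 160.71 + duty 8493.11 = 14086.07

Seller: SGD 10811.94; buyer: SGD 14086.07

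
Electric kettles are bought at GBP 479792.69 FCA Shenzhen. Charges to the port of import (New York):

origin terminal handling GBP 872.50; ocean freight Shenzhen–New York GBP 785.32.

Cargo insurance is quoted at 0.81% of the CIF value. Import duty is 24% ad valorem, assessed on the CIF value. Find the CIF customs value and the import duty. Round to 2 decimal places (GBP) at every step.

Let C be the CIF value. C = FCA price + pre-shipment costs + freight + 0.81% × C
C − 0.81% × C = 479792.69 + 872.50 + 785.32
0.9919 × C = 481450.51
C = 481450.51 / 0.9919 = 485382.11
Insurance premium = 0.81% × 485382.11 = 3931.60
Import duty = 485382.11 × 24% = 116491.71

CIF value: GBP 485382.11; import duty: GBP 116491.71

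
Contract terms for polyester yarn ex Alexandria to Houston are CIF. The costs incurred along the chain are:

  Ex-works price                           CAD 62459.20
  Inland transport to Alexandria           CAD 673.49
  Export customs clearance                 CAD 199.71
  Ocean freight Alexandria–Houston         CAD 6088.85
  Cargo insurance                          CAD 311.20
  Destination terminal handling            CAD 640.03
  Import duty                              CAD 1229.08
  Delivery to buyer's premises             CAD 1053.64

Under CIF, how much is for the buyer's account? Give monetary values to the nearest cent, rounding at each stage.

Buyer's account: CAD 2922.75

CIF: the seller pays costs through ocean freight and marine insurance to the destination port.
Seller's account: goods 62459.20 + inland to port 673.49 + export clearance 199.71 + freight 6088.85 + insurance 311.20 = 69732.45
Buyer's account: destination terminal 640.03 + duty 1229.08 + delivery 1053.64 = 2922.75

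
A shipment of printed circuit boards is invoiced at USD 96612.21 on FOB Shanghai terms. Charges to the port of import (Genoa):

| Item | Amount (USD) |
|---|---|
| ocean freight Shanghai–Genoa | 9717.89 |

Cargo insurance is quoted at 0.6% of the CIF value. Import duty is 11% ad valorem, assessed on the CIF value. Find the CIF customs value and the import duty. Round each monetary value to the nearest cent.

Let C be the CIF value. C = FOB price + freight + 0.6% × C
C − 0.6% × C = 96612.21 + 9717.89
0.994 × C = 106330.10
C = 106330.10 / 0.994 = 106971.93
Insurance premium = 0.6% × 106971.93 = 641.83
Import duty = 106971.93 × 11% = 11766.91

CIF value: USD 106971.93; import duty: USD 11766.91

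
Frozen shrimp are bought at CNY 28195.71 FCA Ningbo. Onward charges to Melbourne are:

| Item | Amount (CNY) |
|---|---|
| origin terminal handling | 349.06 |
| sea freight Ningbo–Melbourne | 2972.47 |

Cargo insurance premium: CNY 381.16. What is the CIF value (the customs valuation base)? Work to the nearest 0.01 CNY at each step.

CIF value: CNY 31898.40

CIF = FCA price + pre-shipment costs + freight + insurance
CIF = 28195.71 + 349.06 + 2972.47 + 381.16 = 31898.40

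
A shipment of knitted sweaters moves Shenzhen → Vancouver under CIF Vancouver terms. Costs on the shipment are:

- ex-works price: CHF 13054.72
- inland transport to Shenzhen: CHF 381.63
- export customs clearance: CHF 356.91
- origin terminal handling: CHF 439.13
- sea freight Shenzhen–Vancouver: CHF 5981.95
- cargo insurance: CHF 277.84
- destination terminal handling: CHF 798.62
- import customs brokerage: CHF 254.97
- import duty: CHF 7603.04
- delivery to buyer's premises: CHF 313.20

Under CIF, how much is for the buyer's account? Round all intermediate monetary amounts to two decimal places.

CIF: the seller pays costs through ocean freight and marine insurance to the destination port.
Seller's account: goods 13054.72 + inland to port 381.63 + export clearance 356.91 + origin terminal 439.13 + freight 5981.95 + insurance 277.84 = 20492.18
Buyer's account: destination terminal 798.62 + brokerage 254.97 + duty 7603.04 + delivery 313.20 = 8969.83

Buyer's account: CHF 8969.83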